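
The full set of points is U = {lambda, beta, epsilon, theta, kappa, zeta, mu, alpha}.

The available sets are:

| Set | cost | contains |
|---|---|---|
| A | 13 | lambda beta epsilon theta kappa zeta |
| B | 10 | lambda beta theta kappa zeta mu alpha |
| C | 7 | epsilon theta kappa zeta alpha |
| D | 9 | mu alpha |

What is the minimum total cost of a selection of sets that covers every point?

B, C together cover every point (B ∪ C = {lambda, beta, epsilon, theta, kappa, zeta, mu, alpha}); total cost 10 + 7 = 17.
No covering selection has total cost below 17.

17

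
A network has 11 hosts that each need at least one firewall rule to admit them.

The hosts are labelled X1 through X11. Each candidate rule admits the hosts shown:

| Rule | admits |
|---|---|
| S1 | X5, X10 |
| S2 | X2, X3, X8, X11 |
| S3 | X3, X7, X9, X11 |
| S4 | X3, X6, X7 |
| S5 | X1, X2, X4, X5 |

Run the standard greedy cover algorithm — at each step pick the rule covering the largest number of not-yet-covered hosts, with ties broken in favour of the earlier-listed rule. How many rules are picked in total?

Greedy: pick S2 (covers 4 new) → pick S5 (covers 3 new) → pick S3 (covers 2 new) → pick S1 (covers 1 new) → pick S4 (covers 1 new). Total picks: 5.

5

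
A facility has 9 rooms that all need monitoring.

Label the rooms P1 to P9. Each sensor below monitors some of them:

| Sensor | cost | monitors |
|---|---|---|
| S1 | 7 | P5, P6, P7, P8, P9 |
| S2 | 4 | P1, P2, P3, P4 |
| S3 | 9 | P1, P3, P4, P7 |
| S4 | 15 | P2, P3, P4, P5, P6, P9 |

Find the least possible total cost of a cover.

S1, S2 together cover every room (S1 ∪ S2 = {P1, P2, P3, P4, P5, P6, P7, P8, P9}); total cost 7 + 4 = 11.
No covering selection has total cost below 11.

11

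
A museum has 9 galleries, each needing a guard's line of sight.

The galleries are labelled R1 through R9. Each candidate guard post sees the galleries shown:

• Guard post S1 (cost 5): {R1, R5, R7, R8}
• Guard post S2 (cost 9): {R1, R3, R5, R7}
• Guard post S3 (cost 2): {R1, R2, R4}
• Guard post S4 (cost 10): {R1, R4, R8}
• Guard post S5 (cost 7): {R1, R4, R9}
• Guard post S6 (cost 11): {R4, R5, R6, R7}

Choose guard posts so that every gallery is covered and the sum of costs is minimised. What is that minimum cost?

S1, S2, S3, S5, S6 together cover every gallery (S1 ∪ S2 ∪ S3 ∪ S5 ∪ S6 = {R1, R2, R3, R4, R5, R6, R7, R8, R9}); total cost 5 + 9 + 2 + 7 + 11 = 34.
No covering selection has total cost below 34.

34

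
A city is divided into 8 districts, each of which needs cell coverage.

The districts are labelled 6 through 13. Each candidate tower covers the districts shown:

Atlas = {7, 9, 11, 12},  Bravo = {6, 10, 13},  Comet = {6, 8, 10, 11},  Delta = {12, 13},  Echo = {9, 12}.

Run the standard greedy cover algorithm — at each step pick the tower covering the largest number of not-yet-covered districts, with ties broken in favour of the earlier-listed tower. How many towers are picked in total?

3

Greedy: pick Atlas (covers 4 new) → pick Bravo (covers 3 new) → pick Comet (covers 1 new). Total picks: 3.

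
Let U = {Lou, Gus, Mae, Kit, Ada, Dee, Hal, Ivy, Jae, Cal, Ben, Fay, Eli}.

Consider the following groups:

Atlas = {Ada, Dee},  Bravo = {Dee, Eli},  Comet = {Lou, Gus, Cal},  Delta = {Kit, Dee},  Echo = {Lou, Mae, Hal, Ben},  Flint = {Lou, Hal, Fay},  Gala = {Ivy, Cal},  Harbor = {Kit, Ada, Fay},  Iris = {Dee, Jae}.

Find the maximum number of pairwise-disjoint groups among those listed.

Bravo, Echo, Gala, Harbor are pairwise disjoint (Bravo={Dee,Eli}; Echo={Lou,Mae,Hal,Ben}; Gala={Ivy,Cal}; Harbor={Kit,Ada,Fay}).
Every remaining group overlaps one of these, and no 5 of the listed groups are pairwise disjoint, so 4 is the maximum.

4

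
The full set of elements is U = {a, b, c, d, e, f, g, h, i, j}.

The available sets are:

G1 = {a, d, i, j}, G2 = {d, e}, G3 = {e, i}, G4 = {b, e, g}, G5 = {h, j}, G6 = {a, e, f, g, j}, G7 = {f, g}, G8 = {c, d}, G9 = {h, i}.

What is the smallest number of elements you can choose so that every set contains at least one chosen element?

4

The 4 elements {d, e, f, h} hit every set.
The sets G3, G5, G7, G8 are pairwise disjoint, so any hitting set needs a separate element for each — at least 4. Hence 4 is optimal.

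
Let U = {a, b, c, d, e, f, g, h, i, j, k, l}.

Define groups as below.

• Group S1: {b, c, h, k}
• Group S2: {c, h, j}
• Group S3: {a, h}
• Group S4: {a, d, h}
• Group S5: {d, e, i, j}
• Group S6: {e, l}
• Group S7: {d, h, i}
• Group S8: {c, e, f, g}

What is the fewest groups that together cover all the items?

Take {S1, S3, S5, S6, S8}. Their union is {a, b, c, d, e, f, g, h, i, j, k, l}, which is all 12 items.
No 4 of the 8 groups cover everything (all 70 combinations miss at least one item), so 5 is optimal.

5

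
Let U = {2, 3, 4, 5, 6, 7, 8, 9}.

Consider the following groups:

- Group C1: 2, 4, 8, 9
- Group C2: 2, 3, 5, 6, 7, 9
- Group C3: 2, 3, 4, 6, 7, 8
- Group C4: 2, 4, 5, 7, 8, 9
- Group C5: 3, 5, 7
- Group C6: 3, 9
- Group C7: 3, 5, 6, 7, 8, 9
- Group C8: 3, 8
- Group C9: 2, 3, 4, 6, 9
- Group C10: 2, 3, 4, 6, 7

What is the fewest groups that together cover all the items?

2

Take {C2, C3}. Their union is {2, 3, 4, 5, 6, 7, 8, 9}, which is all 8 items.
No single group has all 8 items (the largest, C2, has 6), so 2 is optimal.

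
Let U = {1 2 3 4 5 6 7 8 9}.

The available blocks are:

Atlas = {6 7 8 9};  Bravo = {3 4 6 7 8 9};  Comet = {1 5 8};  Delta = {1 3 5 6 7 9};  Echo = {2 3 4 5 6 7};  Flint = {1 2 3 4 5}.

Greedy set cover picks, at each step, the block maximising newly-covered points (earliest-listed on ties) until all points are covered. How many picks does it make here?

2

Greedy: pick Bravo (covers 6 new) → pick Flint (covers 3 new). Total picks: 2.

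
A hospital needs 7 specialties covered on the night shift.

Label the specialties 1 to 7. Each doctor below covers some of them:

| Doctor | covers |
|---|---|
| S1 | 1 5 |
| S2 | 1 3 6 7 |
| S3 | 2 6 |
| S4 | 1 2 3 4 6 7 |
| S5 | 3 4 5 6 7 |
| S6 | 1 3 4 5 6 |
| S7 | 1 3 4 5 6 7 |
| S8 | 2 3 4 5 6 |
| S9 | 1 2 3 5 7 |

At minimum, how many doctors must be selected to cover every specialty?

2

S3 and S7 together: S3 ∪ S7 = {1, 2, 3, 4, 5, 6, 7} — every specialty is covered.
No single doctor has all 7 specialties (the largest, S4, has 6), so 2 is optimal.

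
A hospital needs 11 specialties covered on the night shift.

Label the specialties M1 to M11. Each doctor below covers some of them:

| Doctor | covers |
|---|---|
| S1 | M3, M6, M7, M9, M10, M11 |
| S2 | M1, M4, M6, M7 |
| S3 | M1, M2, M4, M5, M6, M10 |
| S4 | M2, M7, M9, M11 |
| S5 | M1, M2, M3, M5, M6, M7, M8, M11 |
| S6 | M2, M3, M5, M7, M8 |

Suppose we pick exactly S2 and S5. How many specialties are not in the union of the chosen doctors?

Union of S2, S5 = {M1, M2, M3, M4, M5, M6, M7, M8, M11}.
Not covered: M9, M10 — 2 specialties.

2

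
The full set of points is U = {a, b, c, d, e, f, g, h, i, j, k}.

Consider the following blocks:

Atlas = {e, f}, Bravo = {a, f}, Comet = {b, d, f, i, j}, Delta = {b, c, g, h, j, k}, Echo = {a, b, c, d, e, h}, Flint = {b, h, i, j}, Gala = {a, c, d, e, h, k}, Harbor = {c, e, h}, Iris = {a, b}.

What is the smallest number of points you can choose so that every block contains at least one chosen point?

3

T = {a, e, j} meets every block (each contains at least one member of T), and |T| = 3.
No choice of 2 points meets every block, so 3 is the minimum.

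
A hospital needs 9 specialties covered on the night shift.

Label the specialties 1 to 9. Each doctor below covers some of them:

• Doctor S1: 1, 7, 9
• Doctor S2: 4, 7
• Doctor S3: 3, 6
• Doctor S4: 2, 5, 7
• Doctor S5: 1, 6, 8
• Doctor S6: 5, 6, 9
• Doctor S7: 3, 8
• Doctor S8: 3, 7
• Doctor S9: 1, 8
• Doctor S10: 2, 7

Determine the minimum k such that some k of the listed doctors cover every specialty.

Take {S2, S3, S5, S6, S10}. Their union is {1, 2, 3, 4, 5, 6, 7, 8, 9}, which is all 9 specialties.
No 4 of the 10 doctors cover everything (all 210 combinations miss at least one specialty), so 5 is optimal.

5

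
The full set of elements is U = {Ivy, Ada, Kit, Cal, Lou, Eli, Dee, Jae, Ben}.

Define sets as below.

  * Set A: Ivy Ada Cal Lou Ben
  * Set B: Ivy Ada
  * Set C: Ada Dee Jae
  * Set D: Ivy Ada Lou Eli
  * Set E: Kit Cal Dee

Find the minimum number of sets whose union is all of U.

Take {A, C, D, E}. Their union is {Ivy, Ada, Kit, Cal, Lou, Eli, Dee, Jae, Ben}, which is all 9 elements.
No 3 of the 5 sets cover everything (all 10 combinations miss at least one element), so 4 is optimal.

4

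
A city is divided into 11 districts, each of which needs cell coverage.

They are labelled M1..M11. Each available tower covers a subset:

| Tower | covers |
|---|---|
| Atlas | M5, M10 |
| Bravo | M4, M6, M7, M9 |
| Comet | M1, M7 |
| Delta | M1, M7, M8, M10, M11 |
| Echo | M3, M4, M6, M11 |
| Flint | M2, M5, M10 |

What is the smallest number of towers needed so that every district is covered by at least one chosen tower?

Bravo and Delta and Echo and Flint together: Bravo ∪ Delta ∪ Echo ∪ Flint = {M1, M2, M3, M4, M5, M6, M7, M8, M9, M10, M11} — every district is covered.
No 3 of the 6 towers cover everything (all 20 combinations miss at least one district), so 4 is optimal.

4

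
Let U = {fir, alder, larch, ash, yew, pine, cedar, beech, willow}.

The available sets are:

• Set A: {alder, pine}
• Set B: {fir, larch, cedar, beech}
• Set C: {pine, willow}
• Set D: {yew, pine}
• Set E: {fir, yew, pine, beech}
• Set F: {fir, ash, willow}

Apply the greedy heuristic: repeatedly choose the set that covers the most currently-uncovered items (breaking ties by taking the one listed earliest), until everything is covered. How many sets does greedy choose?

Greedy: pick B (covers 4 new) → pick A (covers 2 new) → pick F (covers 2 new) → pick D (covers 1 new). Total picks: 4.

4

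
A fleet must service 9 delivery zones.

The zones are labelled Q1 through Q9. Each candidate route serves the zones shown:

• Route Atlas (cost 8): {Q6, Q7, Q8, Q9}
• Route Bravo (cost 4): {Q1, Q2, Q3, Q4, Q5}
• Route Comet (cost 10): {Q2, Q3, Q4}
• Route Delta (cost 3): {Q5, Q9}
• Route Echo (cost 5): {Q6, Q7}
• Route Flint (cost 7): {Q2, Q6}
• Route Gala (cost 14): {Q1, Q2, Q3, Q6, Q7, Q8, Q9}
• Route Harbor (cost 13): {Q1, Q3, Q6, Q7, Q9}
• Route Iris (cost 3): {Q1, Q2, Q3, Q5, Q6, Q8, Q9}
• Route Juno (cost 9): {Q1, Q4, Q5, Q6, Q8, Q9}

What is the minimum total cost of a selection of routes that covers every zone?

Atlas, Bravo together cover every zone (Atlas ∪ Bravo = {Q1, Q2, Q3, Q4, Q5, Q6, Q7, Q8, Q9}); total cost 8 + 4 = 12.
No covering selection has total cost below 12.

12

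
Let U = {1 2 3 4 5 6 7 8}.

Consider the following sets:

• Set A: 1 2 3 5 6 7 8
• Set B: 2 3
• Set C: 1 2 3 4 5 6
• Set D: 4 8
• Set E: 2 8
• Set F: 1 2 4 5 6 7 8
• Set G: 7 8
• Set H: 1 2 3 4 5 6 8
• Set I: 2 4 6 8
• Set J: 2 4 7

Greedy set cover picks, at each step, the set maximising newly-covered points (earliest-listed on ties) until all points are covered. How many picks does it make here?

2

Greedy: pick A (covers 7 new) → pick C (covers 1 new). Total picks: 2.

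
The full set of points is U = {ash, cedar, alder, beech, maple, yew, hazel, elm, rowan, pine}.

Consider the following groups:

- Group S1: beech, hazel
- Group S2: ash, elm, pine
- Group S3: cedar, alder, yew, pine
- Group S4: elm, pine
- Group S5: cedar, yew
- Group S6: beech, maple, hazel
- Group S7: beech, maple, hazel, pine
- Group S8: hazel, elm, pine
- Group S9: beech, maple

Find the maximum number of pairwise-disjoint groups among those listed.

S2, S5, S6 are pairwise disjoint (S2={ash,elm,pine}; S5={cedar,yew}; S6={beech,maple,hazel}).
Every remaining group overlaps one of these, and no 4 of the listed groups are pairwise disjoint, so 3 is the maximum.

3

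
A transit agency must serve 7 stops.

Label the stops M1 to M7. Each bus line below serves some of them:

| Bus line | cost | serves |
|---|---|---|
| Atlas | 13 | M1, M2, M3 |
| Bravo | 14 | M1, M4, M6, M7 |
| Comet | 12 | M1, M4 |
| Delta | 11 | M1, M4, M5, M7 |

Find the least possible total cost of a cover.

38

Atlas, Bravo, Delta together cover every stop (Atlas ∪ Bravo ∪ Delta = {M1, M2, M3, M4, M5, M6, M7}); total cost 13 + 14 + 11 = 38.
No covering selection has total cost below 38.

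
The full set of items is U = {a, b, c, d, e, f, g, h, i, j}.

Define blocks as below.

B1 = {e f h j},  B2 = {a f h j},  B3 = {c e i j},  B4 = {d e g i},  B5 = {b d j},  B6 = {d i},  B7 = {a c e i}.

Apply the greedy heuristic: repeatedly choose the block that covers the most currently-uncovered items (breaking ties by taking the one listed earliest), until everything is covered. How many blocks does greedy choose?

Greedy: pick B1 (covers 4 new) → pick B4 (covers 3 new) → pick B7 (covers 2 new) → pick B5 (covers 1 new). Total picks: 4.

4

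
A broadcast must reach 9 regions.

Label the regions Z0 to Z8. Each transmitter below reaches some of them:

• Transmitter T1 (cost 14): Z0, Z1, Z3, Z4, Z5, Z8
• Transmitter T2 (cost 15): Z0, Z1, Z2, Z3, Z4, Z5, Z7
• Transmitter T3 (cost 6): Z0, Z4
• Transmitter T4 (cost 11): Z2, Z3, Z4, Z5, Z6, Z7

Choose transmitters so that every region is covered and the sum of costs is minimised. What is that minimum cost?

T1, T4 together cover every region (T1 ∪ T4 = {Z0, Z1, Z2, Z3, Z4, Z5, Z6, Z7, Z8}); total cost 14 + 11 = 25.
No covering selection has total cost below 25.

25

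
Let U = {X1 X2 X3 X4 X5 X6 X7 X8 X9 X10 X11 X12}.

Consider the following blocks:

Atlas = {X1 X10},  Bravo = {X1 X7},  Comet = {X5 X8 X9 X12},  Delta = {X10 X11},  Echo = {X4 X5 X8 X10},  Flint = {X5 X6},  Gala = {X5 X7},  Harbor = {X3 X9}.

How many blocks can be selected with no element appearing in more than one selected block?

4

Bravo, Delta, Flint, Harbor are pairwise disjoint (Bravo={X1,X7}; Delta={X10,X11}; Flint={X5,X6}; Harbor={X3,X9}).
Every remaining block overlaps one of these, and no 5 of the listed blocks are pairwise disjoint, so 4 is the maximum.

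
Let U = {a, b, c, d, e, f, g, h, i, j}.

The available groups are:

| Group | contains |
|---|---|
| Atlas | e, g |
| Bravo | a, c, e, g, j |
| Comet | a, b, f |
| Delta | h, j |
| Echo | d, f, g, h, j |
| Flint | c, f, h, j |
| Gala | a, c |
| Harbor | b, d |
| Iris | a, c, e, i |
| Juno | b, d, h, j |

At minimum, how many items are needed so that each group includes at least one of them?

4

T = {a, d, e, j} meets every group (each contains at least one member of T), and |T| = 4.
The groups Atlas, Delta, Gala, Harbor are pairwise disjoint, so any hitting set needs a separate item for each — at least 4. Hence 4 is optimal.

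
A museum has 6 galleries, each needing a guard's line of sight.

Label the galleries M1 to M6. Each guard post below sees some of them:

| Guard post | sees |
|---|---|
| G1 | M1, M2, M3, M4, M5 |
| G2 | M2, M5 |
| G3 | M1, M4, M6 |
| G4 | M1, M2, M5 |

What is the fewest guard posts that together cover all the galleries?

Take {G1, G3}. Their union is {M1, M2, M3, M4, M5, M6}, which is all 6 galleries.
No single guard post has all 6 galleries (the largest, G1, has 5), so 2 is optimal.

2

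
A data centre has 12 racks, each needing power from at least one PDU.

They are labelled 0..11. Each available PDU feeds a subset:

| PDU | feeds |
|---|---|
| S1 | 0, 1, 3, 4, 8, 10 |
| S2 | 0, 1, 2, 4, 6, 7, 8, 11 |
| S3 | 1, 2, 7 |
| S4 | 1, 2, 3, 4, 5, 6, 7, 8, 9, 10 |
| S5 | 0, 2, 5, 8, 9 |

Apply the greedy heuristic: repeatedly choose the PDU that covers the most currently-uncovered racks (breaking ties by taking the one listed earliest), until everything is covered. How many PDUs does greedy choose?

2

Greedy: pick S4 (covers 10 new) → pick S2 (covers 2 new). Total picks: 2.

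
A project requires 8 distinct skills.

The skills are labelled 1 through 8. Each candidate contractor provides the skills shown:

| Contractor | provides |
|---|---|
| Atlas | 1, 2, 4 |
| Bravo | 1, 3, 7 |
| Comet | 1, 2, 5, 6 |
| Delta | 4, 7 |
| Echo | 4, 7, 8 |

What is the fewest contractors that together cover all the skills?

Bravo and Comet and Echo together: Bravo ∪ Comet ∪ Echo = {1, 2, 3, 4, 5, 6, 7, 8} — every skill is covered.
Only Bravo contains 3, so Bravo is forced; the remaining 5 skills need at least 2 more contractors (each remaining contractor adds at most 3) — so at least 3 contractors are needed, and 3 is optimal.

3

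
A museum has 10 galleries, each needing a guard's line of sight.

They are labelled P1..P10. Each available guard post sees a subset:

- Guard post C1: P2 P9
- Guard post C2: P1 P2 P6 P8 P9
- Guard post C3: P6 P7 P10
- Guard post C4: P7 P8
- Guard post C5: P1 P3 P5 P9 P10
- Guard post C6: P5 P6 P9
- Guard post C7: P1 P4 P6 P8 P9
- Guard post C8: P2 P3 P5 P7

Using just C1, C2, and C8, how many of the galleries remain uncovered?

2

Union of C1, C2, C8 = {P1, P2, P3, P5, P6, P7, P8, P9}.
Not covered: P4, P10 — 2 galleries.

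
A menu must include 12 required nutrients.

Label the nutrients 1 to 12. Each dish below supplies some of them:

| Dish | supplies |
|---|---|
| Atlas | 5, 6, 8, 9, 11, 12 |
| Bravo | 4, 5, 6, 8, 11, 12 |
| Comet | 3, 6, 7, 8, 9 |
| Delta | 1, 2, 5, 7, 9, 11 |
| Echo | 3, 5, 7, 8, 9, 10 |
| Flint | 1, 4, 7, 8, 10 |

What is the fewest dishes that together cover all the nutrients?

3

Take {Bravo, Delta, Echo}. Their union is {1, 2, 3, 4, 5, 6, 7, 8, 9, 10, 11, 12}, which is all 12 nutrients.
Only Delta contains 2, so Delta is forced; the remaining 6 nutrients need at least 2 more dishes (each remaining dish adds at most 4) — so at least 3 dishes are needed, and 3 is optimal.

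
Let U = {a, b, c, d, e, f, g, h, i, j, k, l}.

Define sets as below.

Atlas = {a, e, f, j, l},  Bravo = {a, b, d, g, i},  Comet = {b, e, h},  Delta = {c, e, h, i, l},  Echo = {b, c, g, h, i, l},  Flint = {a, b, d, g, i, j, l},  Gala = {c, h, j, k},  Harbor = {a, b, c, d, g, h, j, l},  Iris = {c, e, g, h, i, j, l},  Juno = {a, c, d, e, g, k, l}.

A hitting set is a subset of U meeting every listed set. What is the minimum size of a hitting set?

2

T = {a, h} meets every set (each contains at least one member of T), and |T| = 2.
The sets Bravo, Gala are pairwise disjoint, so any hitting set needs a separate point for each — at least 2. Hence 2 is optimal.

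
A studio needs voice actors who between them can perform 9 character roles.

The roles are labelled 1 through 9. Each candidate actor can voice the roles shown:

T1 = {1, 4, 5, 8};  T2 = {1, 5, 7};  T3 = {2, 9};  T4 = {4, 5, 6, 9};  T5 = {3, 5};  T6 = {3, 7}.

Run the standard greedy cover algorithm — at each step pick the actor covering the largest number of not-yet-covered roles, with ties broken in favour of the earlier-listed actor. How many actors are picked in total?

Greedy: pick T1 (covers 4 new) → pick T3 (covers 2 new) → pick T6 (covers 2 new) → pick T4 (covers 1 new). Total picks: 4.

4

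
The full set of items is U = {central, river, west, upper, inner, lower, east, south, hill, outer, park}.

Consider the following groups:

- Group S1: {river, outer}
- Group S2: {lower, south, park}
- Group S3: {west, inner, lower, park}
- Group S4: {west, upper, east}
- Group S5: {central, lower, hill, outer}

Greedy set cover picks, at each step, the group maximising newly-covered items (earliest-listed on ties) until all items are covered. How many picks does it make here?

Greedy: pick S3 (covers 4 new) → pick S5 (covers 3 new) → pick S4 (covers 2 new) → pick S1 (covers 1 new) → pick S2 (covers 1 new). Total picks: 5.

5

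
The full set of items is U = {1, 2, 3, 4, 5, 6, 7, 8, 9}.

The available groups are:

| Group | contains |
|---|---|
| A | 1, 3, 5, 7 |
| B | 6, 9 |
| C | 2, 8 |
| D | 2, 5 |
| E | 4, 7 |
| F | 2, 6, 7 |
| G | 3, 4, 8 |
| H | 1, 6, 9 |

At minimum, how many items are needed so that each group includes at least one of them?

Take T = {4, 5, 6, 8}. Each listed group contains at least one of these, so T is a hitting set of size 4.
No choice of 3 items meets every group, so 4 is the minimum.

4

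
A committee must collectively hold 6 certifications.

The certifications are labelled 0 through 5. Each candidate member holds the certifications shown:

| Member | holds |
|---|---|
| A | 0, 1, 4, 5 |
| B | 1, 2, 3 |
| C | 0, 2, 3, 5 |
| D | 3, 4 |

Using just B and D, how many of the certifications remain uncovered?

Union of B, D = {1, 2, 3, 4}.
Not covered: 0, 5 — 2 certifications.

2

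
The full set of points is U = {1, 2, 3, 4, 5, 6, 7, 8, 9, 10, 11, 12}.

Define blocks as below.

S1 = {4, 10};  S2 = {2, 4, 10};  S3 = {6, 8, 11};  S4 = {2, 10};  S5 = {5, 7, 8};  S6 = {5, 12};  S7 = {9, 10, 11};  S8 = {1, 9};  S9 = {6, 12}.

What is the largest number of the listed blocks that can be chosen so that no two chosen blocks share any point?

4

S4, S5, S8, S9 are pairwise disjoint (S4={2,10}; S5={5,7,8}; S8={1,9}; S9={6,12}).
Every remaining block overlaps one of these, and no 5 of the listed blocks are pairwise disjoint, so 4 is the maximum.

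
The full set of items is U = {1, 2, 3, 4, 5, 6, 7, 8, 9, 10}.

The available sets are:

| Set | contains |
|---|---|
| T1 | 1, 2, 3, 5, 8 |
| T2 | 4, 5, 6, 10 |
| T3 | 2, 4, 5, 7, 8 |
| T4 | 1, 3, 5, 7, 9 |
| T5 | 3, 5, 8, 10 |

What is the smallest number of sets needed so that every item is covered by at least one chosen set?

T1 and T2 and T4 together: T1 ∪ T2 ∪ T4 = {1, 2, 3, 4, 5, 6, 7, 8, 9, 10} — every item is covered.
Only T2 contains 6, so T2 is forced; the remaining 6 items need at least 2 more sets (each remaining set adds at most 4) — so at least 3 sets are needed, and 3 is optimal.

3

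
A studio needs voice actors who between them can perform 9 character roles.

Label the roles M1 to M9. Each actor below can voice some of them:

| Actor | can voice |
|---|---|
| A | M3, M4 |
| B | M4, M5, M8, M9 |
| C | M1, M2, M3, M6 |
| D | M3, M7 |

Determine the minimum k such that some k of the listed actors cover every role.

3

B and C and D together: B ∪ C ∪ D = {M1, M2, M3, M4, M5, M6, M7, M8, M9} — every role is covered.
Each actor has at most 4 roles, and 2·4 = 8 < 9 — so at least 3 actors are needed, and 3 is optimal.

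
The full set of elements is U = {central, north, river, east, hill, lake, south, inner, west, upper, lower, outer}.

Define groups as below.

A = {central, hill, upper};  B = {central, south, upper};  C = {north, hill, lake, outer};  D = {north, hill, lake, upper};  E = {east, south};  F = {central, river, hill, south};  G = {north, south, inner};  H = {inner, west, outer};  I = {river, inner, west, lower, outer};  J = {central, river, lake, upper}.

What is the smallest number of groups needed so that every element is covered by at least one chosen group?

4

A, D, E, and I cover everything between them: the union {central, north, river, east, hill, lake, south, inner, west, upper, lower, outer} is all of U.
No 3 of the 10 groups cover everything (all 120 combinations miss at least one element), so 4 is optimal.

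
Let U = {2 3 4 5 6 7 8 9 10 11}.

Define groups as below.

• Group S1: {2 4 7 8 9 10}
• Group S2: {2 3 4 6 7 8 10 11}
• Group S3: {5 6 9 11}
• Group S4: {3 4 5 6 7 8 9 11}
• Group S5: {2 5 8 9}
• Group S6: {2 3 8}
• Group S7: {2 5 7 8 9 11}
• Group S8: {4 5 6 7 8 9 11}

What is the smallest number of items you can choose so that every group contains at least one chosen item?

H = {2, 6} meets every group (each contains at least one member of H), and |H| = 2.
The groups S3, S6 are pairwise disjoint, so any hitting set needs a separate item for each — at least 2. Hence 2 is optimal.

2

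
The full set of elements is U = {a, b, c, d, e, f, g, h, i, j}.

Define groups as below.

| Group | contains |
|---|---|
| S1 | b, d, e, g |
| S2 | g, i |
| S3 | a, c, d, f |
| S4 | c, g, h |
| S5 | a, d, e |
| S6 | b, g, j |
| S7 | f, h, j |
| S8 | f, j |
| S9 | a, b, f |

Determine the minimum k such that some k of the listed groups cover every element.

4

Take {S1, S2, S3, S7}. Their union is {a, b, c, d, e, f, g, h, i, j}, which is all 10 elements.
No 3 of the 9 groups cover everything (all 84 combinations miss at least one element), so 4 is optimal.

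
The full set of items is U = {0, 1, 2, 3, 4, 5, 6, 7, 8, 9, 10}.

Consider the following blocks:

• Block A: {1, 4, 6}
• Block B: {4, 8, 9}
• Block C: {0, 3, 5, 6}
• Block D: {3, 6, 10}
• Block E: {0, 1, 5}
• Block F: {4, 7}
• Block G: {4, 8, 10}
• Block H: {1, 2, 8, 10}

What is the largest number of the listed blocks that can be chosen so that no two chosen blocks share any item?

D, E, F are pairwise disjoint (D={3,6,10}; E={0,1,5}; F={4,7}).
Every remaining block overlaps one of these, and no 4 of the listed blocks are pairwise disjoint, so 3 is the maximum.

3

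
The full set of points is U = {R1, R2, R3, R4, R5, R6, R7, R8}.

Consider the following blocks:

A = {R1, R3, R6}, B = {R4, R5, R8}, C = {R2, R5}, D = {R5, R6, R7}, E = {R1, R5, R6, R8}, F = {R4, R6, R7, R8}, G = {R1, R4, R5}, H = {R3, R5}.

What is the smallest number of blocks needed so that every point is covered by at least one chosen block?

3

Take {A, C, F}. Their union is {R1, R2, R3, R4, R5, R6, R7, R8}, which is all 8 points.
Only C contains R2, so C is forced; the remaining 6 points need at least 2 more blocks (each remaining block adds at most 4) — so at least 3 blocks are needed, and 3 is optimal.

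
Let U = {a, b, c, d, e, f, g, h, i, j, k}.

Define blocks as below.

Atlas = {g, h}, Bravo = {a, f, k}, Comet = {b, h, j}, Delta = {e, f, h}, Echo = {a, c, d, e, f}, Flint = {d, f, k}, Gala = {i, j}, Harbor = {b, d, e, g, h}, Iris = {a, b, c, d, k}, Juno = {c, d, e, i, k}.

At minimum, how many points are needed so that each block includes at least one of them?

4

The 4 points {f, h, i, k} hit every block.
No choice of 3 points meets every block, so 4 is the minimum.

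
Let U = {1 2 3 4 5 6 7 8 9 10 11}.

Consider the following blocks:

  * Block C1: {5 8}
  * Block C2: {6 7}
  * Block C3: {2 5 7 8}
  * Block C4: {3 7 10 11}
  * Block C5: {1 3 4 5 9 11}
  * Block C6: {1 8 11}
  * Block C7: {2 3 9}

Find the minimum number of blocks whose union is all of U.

4

C2 and C3 and C4 and C5 together: C2 ∪ C3 ∪ C4 ∪ C5 = {1, 2, 3, 4, 5, 6, 7, 8, 9, 10, 11} — every element is covered.
No 3 of the 7 blocks cover everything (all 35 combinations miss at least one element), so 4 is optimal.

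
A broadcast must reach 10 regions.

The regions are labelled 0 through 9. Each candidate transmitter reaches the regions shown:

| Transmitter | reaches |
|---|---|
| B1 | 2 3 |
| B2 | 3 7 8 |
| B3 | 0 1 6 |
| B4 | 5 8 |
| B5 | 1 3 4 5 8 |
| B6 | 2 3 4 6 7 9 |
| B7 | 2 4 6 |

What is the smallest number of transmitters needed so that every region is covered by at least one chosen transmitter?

3

Take {B3, B5, B6}. Their union is {0, 1, 2, 3, 4, 5, 6, 7, 8, 9}, which is all 10 regions.
Only B3 contains 0, so B3 is forced; the remaining 7 regions need at least 2 more transmitters (each remaining transmitter adds at most 5) — so at least 3 transmitters are needed, and 3 is optimal.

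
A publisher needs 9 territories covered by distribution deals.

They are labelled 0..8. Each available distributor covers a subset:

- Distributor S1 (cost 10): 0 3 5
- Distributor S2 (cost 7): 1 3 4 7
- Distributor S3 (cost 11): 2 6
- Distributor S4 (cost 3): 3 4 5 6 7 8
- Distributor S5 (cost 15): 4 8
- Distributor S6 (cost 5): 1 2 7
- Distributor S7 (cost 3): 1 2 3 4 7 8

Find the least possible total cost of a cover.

16

S1, S4, S7 together cover every territory (S1 ∪ S4 ∪ S7 = {0, 1, 2, 3, 4, 5, 6, 7, 8}); total cost 10 + 3 + 3 = 16.
No covering selection has total cost below 16.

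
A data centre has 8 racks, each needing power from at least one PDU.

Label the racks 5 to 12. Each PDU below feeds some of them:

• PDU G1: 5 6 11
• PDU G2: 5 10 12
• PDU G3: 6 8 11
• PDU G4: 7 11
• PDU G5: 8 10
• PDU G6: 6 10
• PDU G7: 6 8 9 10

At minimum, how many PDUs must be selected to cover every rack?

Take {G2, G4, G7}. Their union is {5, 6, 7, 8, 9, 10, 11, 12}, which is all 8 racks.
Only G4 contains 7, so G4 is forced; the remaining 6 racks need at least 2 more PDUs (each remaining PDU adds at most 4) — so at least 3 PDUs are needed, and 3 is optimal.

3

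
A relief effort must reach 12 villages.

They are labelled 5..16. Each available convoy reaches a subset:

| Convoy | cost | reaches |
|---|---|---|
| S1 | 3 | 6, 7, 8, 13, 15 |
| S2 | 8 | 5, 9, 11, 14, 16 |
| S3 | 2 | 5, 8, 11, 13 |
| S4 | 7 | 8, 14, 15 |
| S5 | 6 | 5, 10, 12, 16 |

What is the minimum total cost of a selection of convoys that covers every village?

17

S1, S2, S5 together cover every village (S1 ∪ S2 ∪ S5 = {5, 6, 7, 8, 9, 10, 11, 12, 13, 14, 15, 16}); total cost 3 + 8 + 6 = 17.
The greedy pick S3, S1, S5, S2 costs 19; no covering selection beats 17.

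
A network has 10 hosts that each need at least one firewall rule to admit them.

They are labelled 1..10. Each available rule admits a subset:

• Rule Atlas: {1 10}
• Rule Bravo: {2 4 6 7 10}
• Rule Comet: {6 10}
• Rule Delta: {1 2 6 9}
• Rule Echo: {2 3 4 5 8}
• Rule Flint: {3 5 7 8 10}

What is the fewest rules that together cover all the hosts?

Bravo and Delta and Echo together: Bravo ∪ Delta ∪ Echo = {1, 2, 3, 4, 5, 6, 7, 8, 9, 10} — every host is covered.
Only Delta contains 9, so Delta is forced; the remaining 6 hosts need at least 2 more rules (each remaining rule adds at most 5) — so at least 3 rules are needed, and 3 is optimal.

3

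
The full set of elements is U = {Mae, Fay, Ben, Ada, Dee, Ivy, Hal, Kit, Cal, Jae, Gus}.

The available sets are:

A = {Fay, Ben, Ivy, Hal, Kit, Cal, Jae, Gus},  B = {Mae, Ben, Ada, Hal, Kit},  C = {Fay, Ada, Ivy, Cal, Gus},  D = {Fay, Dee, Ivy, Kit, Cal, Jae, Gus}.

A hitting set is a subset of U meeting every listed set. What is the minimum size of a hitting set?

Take H = {Ada, Cal}. Each listed set contains at least one of these, so H is a hitting set of size 2.
No single element lies in every set, so at least 2 are needed and 2 is optimal.

2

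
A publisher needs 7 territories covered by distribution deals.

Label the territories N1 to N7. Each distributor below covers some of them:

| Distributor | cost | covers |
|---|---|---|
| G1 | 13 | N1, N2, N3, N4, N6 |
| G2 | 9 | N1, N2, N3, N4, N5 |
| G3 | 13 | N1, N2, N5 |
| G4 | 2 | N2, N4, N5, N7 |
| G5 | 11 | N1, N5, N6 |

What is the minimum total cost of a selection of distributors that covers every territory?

15

G1, G4 together cover every territory (G1 ∪ G4 = {N1, N2, N3, N4, N5, N6, N7}); total cost 13 + 2 = 15.
No covering selection has total cost below 15.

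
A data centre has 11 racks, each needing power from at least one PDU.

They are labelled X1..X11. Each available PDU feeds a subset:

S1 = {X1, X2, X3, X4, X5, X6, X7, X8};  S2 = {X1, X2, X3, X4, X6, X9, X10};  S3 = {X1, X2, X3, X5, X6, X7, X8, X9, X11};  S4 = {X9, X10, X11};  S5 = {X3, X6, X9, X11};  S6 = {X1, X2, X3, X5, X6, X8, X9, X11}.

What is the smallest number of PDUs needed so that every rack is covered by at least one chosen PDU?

Take {S2, S3}. Their union is {X1, X2, X3, X4, X5, X6, X7, X8, X9, X10, X11}, which is all 11 racks.
No single PDU has all 11 racks (the largest, S3, has 9), so 2 is optimal.

2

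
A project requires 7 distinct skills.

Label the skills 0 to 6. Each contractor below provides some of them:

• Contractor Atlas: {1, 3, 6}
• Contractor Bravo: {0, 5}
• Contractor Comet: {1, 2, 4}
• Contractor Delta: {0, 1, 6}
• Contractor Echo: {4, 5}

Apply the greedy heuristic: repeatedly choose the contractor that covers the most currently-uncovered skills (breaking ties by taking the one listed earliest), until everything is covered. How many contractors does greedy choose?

3

Greedy: pick Atlas (covers 3 new) → pick Bravo (covers 2 new) → pick Comet (covers 2 new). Total picks: 3.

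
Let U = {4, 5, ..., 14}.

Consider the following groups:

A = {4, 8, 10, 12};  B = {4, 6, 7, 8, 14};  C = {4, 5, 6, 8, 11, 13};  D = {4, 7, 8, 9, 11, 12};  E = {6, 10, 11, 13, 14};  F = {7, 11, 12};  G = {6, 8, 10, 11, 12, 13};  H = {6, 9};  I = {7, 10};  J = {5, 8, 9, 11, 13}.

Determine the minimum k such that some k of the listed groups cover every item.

Take {B, G, J}. Their union is {4, 5, 6, 7, 8, 9, 10, 11, 12, 13, 14}, which is all 11 items.
No 2 of the 10 groups cover everything (all 45 combinations miss at least one item), so 3 is optimal.

3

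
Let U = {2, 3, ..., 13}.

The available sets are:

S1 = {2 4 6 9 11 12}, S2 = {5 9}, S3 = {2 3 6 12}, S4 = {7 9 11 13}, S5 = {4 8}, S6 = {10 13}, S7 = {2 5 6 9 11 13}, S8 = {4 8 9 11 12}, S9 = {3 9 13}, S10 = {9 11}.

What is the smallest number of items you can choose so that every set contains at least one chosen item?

4

H = {3, 8, 9, 10} meets every set (each contains at least one member of H), and |H| = 4.
The sets S2, S3, S5, S6 are pairwise disjoint, so any hitting set needs a separate item for each — at least 4. Hence 4 is optimal.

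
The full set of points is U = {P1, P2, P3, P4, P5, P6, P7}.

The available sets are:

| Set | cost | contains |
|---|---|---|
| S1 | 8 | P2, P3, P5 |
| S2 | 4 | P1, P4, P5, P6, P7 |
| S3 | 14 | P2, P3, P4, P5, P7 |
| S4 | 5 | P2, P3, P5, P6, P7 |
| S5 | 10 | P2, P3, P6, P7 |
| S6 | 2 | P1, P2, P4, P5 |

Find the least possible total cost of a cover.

S4, S6 together cover every point (S4 ∪ S6 = {P1, P2, P3, P4, P5, P6, P7}); total cost 5 + 2 = 7.
No covering selection has total cost below 7.

7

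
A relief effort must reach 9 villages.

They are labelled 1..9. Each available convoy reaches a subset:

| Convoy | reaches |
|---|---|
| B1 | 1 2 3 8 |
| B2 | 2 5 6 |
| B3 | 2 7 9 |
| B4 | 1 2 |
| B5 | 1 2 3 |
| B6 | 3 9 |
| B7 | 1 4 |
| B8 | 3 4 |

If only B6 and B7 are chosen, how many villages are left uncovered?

Union of B6, B7 = {1, 3, 4, 9}.
Not covered: 2, 5, 6, 7, 8 — 5 villages.

5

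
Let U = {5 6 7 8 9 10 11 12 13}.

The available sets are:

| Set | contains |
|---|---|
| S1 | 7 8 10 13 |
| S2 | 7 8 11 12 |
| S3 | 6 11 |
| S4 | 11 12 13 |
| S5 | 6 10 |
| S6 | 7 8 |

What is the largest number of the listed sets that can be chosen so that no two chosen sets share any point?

3

S4, S5, S6 are pairwise disjoint (S4={11,12,13}; S5={6,10}; S6={7,8}).
Every remaining set overlaps one of these, and no 4 of the listed sets are pairwise disjoint, so 3 is the maximum.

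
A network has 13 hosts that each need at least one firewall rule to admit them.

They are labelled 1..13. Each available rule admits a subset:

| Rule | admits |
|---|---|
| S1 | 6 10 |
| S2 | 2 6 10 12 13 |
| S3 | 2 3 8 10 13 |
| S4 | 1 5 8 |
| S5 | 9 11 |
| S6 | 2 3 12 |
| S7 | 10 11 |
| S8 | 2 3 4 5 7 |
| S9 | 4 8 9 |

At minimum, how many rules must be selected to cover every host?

S2 and S4 and S5 and S8 together: S2 ∪ S4 ∪ S5 ∪ S8 = {1, 2, 3, 4, 5, 6, 7, 8, 9, 10, 11, 12, 13} — every host is covered.
No 3 of the 9 rules cover everything (all 84 combinations miss at least one host), so 4 is optimal.

4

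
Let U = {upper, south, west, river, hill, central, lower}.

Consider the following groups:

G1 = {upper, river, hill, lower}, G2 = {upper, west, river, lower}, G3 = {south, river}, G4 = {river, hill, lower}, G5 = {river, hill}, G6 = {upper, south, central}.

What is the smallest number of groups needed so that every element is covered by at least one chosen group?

3

Take {G1, G2, G6}. Their union is {upper, south, west, river, hill, central, lower}, which is all 7 elements.
Only G2 contains west, so G2 is forced; the remaining 3 elements need at least 2 more groups (each remaining group adds at most 2) — so at least 3 groups are needed, and 3 is optimal.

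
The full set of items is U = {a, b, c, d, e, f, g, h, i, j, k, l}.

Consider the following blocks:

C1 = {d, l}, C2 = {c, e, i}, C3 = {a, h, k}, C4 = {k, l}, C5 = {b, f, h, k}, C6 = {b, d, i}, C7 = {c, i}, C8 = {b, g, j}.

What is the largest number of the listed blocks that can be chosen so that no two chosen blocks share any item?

C1, C2, C3, C8 are pairwise disjoint (C1={d,l}; C2={c,e,i}; C3={a,h,k}; C8={b,g,j}).
Every remaining block overlaps one of these, and no 5 of the listed blocks are pairwise disjoint, so 4 is the maximum.

4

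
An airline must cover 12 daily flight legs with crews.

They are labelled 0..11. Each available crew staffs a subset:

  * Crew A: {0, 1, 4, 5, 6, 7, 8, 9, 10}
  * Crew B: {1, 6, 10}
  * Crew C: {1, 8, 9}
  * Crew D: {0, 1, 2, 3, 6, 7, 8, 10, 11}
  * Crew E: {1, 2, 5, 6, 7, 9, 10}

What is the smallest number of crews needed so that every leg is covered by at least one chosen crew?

2

Take {A, D}. Their union is {0, 1, 2, 3, 4, 5, 6, 7, 8, 9, 10, 11}, which is all 12 legs.
No single crew has all 12 legs (the largest, A, has 9), so 2 is optimal.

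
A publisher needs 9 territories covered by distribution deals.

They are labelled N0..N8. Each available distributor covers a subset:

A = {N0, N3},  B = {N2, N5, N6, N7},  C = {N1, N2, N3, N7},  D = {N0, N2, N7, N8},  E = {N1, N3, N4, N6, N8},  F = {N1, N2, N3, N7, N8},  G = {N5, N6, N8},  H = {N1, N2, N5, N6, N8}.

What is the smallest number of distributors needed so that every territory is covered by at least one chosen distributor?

Take {D, E, G}. Their union is {N0, N1, N2, N3, N4, N5, N6, N7, N8}, which is all 9 territories.
Only E contains N4, so E is forced; the remaining 4 territories need at least 2 more distributors (each remaining distributor adds at most 3) — so at least 3 distributors are needed, and 3 is optimal.

3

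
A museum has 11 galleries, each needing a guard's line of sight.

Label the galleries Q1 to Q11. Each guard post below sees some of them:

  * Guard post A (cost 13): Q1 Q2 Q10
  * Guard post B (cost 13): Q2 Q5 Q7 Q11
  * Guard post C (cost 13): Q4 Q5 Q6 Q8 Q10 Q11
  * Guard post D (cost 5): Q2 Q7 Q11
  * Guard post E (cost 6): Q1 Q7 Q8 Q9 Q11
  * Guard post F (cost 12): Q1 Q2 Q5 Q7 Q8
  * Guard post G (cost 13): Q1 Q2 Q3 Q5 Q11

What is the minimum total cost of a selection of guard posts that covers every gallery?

C, E, G together cover every gallery (C ∪ E ∪ G = {Q1, Q2, Q3, Q4, Q5, Q6, Q7, Q8, Q9, Q10, Q11}); total cost 13 + 6 + 13 = 32.
The greedy pick E, C, D, G costs 37; no covering selection beats 32.

32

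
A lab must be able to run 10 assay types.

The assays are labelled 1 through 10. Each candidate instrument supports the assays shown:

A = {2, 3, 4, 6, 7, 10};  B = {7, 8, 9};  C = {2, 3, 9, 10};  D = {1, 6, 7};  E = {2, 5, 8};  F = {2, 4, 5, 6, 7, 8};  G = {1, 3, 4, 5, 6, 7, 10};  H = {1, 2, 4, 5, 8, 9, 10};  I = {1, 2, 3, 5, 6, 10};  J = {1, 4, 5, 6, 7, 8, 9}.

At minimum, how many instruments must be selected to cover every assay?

2

I and J together: I ∪ J = {1, 2, 3, 4, 5, 6, 7, 8, 9, 10} — every assay is covered.
No single instrument has all 10 assays (the largest, G, has 7), so 2 is optimal.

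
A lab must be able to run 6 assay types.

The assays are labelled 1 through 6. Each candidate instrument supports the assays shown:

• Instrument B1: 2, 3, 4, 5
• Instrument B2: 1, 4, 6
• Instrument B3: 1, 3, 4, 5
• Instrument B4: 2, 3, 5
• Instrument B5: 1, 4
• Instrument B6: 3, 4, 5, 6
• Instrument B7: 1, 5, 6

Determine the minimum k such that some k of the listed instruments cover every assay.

Take {B1, B2}. Their union is {1, 2, 3, 4, 5, 6}, which is all 6 assays.
No single instrument has all 6 assays (the largest, B1, has 4), so 2 is optimal.

2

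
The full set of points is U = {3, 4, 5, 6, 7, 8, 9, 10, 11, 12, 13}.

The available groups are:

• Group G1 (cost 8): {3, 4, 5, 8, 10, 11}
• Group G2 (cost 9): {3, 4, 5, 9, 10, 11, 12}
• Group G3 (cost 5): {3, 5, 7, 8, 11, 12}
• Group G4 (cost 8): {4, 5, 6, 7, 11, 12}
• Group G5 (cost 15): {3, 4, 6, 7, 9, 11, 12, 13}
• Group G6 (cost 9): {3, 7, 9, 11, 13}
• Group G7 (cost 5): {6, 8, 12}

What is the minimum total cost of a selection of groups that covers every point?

G1, G6, G7 together cover every point (G1 ∪ G6 ∪ G7 = {3, 4, 5, 6, 7, 8, 9, 10, 11, 12, 13}); total cost 8 + 9 + 5 = 22.
The greedy pick G3, G2, G7, G6 costs 28; no covering selection beats 22.

22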